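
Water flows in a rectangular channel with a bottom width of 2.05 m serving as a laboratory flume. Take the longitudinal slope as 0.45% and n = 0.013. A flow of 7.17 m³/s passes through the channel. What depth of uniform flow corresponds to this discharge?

y_n = 1.05 m

Manning's equation rearranged: A R^(2/3) = nQ / (1·√S) = 0.013 × 7.17 / (√0.0045) = 1.389.
Try y = 0.918 m: A R^(2/3) = 1.161 — short.
Try y = 1.05 m: A R^(2/3) = 1.39 — close enough.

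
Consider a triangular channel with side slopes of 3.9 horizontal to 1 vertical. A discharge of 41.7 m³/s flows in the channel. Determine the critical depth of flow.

y_c = 1.88 m

At critical depth, Q² T / (g A³) = 1, i.e. A³/T = Q²/g = 41.7²/9.81 = 177.3.
Trying y = 2.28 m: A³/T = 468.6 — over.
Trying y = 1.88 m: A³/T = 178.6 — matches.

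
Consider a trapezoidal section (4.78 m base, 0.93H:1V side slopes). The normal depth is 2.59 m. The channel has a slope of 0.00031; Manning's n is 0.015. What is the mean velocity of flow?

With bottom width b = 4.78 m and side slope z = 0.93: A = (b + zy)y = (4.78 + 0.93×2.59)×2.59 = 18.62 m²; P = b + 2y√(1+z²) = 4.78 + 2×2.59×1.366 = 11.85 m.
Hydraulic radius R = A/P = 18.62/11.85 = 1.571 m.
From Manning's equation, V = (1/n) R^(2/3) S^(1/2) = (1/0.015) × 1.571^(2/3) × 0.00031^(1/2) = 1.59 m/s.

V = 1.59 m/s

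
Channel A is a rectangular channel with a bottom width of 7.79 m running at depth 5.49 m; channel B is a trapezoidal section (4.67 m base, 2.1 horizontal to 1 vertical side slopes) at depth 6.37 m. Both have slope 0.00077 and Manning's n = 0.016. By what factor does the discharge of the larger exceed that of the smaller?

3.48

Channel A: Flow area A = b·y = 7.79 × 5.49 = 42.77 m². Wetted perimeter P = b + 2y = 7.79 + 2×5.49 = 18.77 m. Hydraulic radius R = A/P = 42.77/18.77 = 2.278 m. Q_A = (1/0.016)·42.77·2.278^(2/3)·√0.00077 = 128.4 m³/s.
Channel B: With bottom width b = 4.67 m and side slope z = 2.1: A = (b + zy)y = (4.67 + 2.1×6.37)×6.37 = 115 m²; P = b + 2y√(1+z²) = 4.67 + 2×6.37×2.326 = 34.3 m. Hydraulic radius R = A/P = 115/34.3 = 3.351 m. Q_B = (1/0.016)·115·3.351^(2/3)·√0.00077 = 446.5 m³/s.
The larger discharge is 446.5 m³/s and the smaller is 128.4 m³/s; the ratio is 3.48.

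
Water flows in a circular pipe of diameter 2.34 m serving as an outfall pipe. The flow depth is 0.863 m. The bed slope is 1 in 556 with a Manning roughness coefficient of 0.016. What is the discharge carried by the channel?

Q = 2.31 m³/s

For a circular section of diameter D = 2.34 m at depth y = 0.863 m, the central angle is θ = 2 arccos(1 − 2y/D) = 2.611 rad. Then A = (D²/8)(θ − sin θ) = 1.44 m² and P = Dθ/2 = 3.054 m.
Hydraulic radius R = A/P = 1.44/3.054 = 0.4715 m.
Manning's equation: Q = (1/n) A R^(2/3) S^(1/2) = (1/0.016) × 1.44 × 0.4715^(2/3) × 0.001799^(1/2) = 2.31 m³/s.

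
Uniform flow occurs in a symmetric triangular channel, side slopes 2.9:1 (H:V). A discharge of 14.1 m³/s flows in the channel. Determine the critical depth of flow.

y_c = 1.37 m

At critical depth, Q² T / (g A³) = 1, i.e. A³/T = Q²/g = 14.1²/9.81 = 20.27.
Trying y = 1.2 m: A³/T = 10.46 — too small.
Trying y = 1.52 m: A³/T = 34.12 — too large.
Trying y = 1.37 m: A³/T = 20.29 — matches.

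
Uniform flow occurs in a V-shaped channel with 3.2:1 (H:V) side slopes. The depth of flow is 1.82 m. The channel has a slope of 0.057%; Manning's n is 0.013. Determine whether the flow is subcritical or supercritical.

subcritical

For a triangular section with side slope z = 3.2: A = zy² = 3.2×1.82² = 10.6 m²; P = 2y√(1+z²) = 2×1.82×3.353 = 12.2 m.
Hydraulic radius R = A/P = 10.6/12.2 = 0.8686 m.
V = (1/n) R^(2/3) √S = (1/0.013) × 0.8686^(2/3) × √0.00057 = 1.672 m/s. Hydraulic depth D_h = A/T = 10.6/11.65 = 0.91 m.
Froude number Fr = V/√(g·D_h) = 1.672/√(9.81×0.91) = 0.56, which is less than 1, so the flow is subcritical.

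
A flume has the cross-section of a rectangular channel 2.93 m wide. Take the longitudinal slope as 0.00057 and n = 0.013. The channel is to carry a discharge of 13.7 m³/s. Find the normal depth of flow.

Manning's equation rearranged: A R^(2/3) = nQ / (1·√S) = 0.013 × 13.7 / (√0.00057) = 7.46.
Trying y = 1.84 m: A R^(2/3) = 4.706 — short.
Trying y = 3.34 m: A R^(2/3) = 9.905 — over.
Trying y = 2.65 m: A R^(2/3) = 7.469 — ≈ 7.46.

y_n = 2.65 m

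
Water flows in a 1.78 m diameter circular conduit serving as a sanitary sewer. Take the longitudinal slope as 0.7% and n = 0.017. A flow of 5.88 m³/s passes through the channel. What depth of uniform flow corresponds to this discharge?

y_n = 1.23 m

Manning's equation rearranged: A R^(2/3) = nQ / (1·√S) = 0.017 × 5.88 / (√0.007) = 1.195.
At y = 1.39 m: A R^(2/3) = 1.383 — too large.
At y = 1.06 m: A R^(2/3) = 0.9633 — too small.
At y = 1.23 m: A R^(2/3) = 1.194 — matches.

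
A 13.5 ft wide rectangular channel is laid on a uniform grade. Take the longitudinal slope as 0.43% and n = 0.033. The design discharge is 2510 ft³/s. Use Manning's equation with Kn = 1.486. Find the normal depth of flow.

Manning's equation rearranged: A R^(2/3) = nQ / (1.486·√S) = 0.033 × 2510 / (1.486 × √0.0043) = 850.
Trying y = 15.6 ft: A R^(2/3) = 591.9 — too small.
Trying y = 26 ft: A R^(2/3) = 1075 — too large.
Trying y = 21.2 ft: A R^(2/3) = 850.2 — matches.

y_n = 21.2 ft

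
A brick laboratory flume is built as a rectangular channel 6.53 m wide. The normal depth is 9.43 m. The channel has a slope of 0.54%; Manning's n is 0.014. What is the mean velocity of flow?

Flow area A = b·y = 6.53 × 9.43 = 61.58 m². Wetted perimeter P = b + 2y = 6.53 + 2×9.43 = 25.39 m.
Hydraulic radius R = A/P = 61.58/25.39 = 2.425 m.
From Manning's equation, V = (1/n) R^(2/3) S^(1/2) = (1/0.014) × 2.425^(2/3) × 0.0054^(1/2) = 9.47 m/s.

V = 9.47 m/s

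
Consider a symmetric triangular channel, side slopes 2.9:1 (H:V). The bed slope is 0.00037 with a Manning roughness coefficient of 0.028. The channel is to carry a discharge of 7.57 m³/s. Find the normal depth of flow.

y_n = 1.99 m

Manning's equation rearranged: A R^(2/3) = nQ / (1·√S) = 0.028 × 7.57 / (√0.00037) = 11.02.
At y = 2.29 m: A R^(2/3) = 16.03 — high.
At y = 1.56 m: A R^(2/3) = 5.76 — low.
At y = 1.99 m: A R^(2/3) = 11.03 — ≈ 11.02.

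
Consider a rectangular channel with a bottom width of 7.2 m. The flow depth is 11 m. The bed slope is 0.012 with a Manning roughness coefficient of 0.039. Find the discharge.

Q = 433 m³/s

Flow area A = b·y = 7.2 × 11 = 79.2 m². Wetted perimeter P = b + 2y = 7.2 + 2×11 = 29.2 m.
Hydraulic radius R = A/P = 79.2/29.2 = 2.712 m.
Manning's equation: Q = (1/n) A R^(2/3) S^(1/2) = (1/0.039) × 79.2 × 2.712^(2/3) × 0.012^(1/2) = 433 m³/s.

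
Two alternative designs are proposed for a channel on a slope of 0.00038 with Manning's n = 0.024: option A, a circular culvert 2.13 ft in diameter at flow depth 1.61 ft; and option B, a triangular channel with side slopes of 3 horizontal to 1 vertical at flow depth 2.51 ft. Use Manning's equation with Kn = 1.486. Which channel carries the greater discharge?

channel B

Channel A: For a circular section of diameter D = 2.13 ft at depth y = 1.61 ft, the central angle is θ = 2 arccos(1 − 2y/D) = 4.216 rad. Then A = (D²/8)(θ − sin θ) = 2.89 ft² and P = Dθ/2 = 4.49 ft. Hydraulic radius R = A/P = 2.89/4.49 = 0.6436 ft. Q_A = (1.486/0.024)·2.89·0.6436^(2/3)·√0.00038 = 2.6 ft³/s.
Channel B: For a triangular section with side slope z = 3: A = zy² = 3×2.51² = 18.9 ft²; P = 2y√(1+z²) = 2×2.51×3.162 = 15.87 ft. Hydraulic radius R = A/P = 18.9/15.87 = 1.191 ft. Q_B = (1.486/0.024)·18.9·1.191^(2/3)·√0.00038 = 25.63 ft³/s.
Q_A = 2.6 ft³/s vs Q_B = 25.63 ft³/s, so channel B carries more.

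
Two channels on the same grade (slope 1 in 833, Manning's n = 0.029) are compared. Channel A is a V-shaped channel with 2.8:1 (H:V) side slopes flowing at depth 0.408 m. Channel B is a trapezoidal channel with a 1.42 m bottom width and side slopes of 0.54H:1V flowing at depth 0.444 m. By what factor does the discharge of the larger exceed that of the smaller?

Channel A: For a triangular section with side slope z = 2.8: A = zy² = 2.8×0.408² = 0.4661 m²; P = 2y√(1+z²) = 2×0.408×2.973 = 2.426 m. Hydraulic radius R = A/P = 0.4661/2.426 = 0.1921 m. Q_A = (1/0.029)·0.4661·0.1921^(2/3)·√0.0012 = 0.1854 m³/s.
Channel B: With bottom width b = 1.42 m and side slope z = 0.54: A = (b + zy)y = (1.42 + 0.54×0.444)×0.444 = 0.7369 m²; P = b + 2y√(1+z²) = 1.42 + 2×0.444×1.136 = 2.429 m. Hydraulic radius R = A/P = 0.7369/2.429 = 0.3034 m. Q_B = (1/0.029)·0.7369·0.3034^(2/3)·√0.0012 = 0.3975 m³/s.
The larger discharge is 0.3975 m³/s and the smaller is 0.1854 m³/s; the ratio is 2.14.

2.14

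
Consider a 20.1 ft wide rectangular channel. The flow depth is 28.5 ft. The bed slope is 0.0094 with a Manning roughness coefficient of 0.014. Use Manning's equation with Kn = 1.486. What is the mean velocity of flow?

V = 39.2 ft/s

Flow area A = b·y = 20.1 × 28.5 = 572.9 ft². Wetted perimeter P = b + 2y = 20.1 + 2×28.5 = 77.1 ft.
Hydraulic radius R = A/P = 572.9/77.1 = 7.43 ft.
From Manning's equation, V = (1.486/n) R^(2/3) S^(1/2) = (1.486/0.014) × 7.43^(2/3) × 0.0094^(1/2) = 39.2 ft/s.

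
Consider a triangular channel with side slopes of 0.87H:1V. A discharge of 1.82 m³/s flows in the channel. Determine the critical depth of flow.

y_c = 0.977 m

At critical depth, Q² T / (g A³) = 1, i.e. A³/T = Q²/g = 1.82²/9.81 = 0.3377.
Trying y = 1.09 m: A³/T = 0.5823 — high.
Trying y = 0.666 m: A³/T = 0.04959 — low.
Trying y = 0.977 m: A³/T = 0.3369 — ≈ 0.3377.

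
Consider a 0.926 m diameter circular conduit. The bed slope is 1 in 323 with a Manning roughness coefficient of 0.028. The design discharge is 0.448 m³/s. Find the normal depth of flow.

Manning's equation rearranged: A R^(2/3) = nQ / (1·√S) = 0.028 × 0.448 / (√0.003096) = 0.2254.
Try y = 0.849 m: A R^(2/3) = 0.2723 — over.
Try y = 0.585 m: A R^(2/3) = 0.1843 — short.
Try y = 0.679 m: A R^(2/3) = 0.2254 — matches.

y_n = 0.679 m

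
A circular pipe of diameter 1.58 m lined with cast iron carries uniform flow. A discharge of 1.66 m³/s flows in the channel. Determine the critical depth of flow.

y_c = 0.649 m

At critical depth, Q² T / (g A³) = 1, i.e. A³/T = Q²/g = 1.66²/9.81 = 0.2809.
At y = 0.538 m: A³/T = 0.1365 — short.
At y = 0.794 m: A³/T = 0.6079 — over.
At y = 0.649 m: A³/T = 0.281 — matches.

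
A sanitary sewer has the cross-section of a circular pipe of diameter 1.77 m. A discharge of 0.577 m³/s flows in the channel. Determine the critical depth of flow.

At critical depth, Q² T / (g A³) = 1, i.e. A³/T = Q²/g = 0.577²/9.81 = 0.03394.
Trying y = 0.291 m: A³/T = 0.01407 — too small.
Trying y = 0.425 m: A³/T = 0.06205 — too large.
Trying y = 0.364 m: A³/T = 0.03387 — matches.

y_c = 0.364 m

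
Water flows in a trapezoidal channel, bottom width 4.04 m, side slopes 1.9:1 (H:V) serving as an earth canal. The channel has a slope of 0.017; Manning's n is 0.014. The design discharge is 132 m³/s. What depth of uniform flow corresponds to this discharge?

Manning's equation rearranged: A R^(2/3) = nQ / (1·√S) = 0.014 × 132 / (√0.017) = 14.17.
Trying y = 1.33 m: A R^(2/3) = 8.116 — low.
Trying y = 2.11 m: A R^(2/3) = 20.19 — high.
Trying y = 1.77 m: A R^(2/3) = 14.18 — ≈ 14.17.

y_n = 1.77 m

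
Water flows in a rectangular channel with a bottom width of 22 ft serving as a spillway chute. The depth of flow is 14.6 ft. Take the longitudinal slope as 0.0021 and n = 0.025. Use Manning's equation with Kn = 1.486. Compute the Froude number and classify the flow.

subcritical

Flow area A = b·y = 22 × 14.6 = 321.2 ft². Wetted perimeter P = b + 2y = 22 + 2×14.6 = 51.2 ft.
Hydraulic radius R = A/P = 321.2/51.2 = 6.273 ft.
V = (1.486/n) R^(2/3) √S = (1.486/0.025) × 6.273^(2/3) × √0.0021 = 9.265 ft/s. Hydraulic depth D_h = A/T = 321.2/22 = 14.6 ft.
Froude number Fr = V/√(g·D_h) = 9.265/√(32.2×14.6) = 0.427, which is less than 1, so the flow is subcritical.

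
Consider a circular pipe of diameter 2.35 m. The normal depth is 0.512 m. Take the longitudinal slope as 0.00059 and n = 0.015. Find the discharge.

For a circular section of diameter D = 2.35 m at depth y = 0.512 m, the central angle is θ = 2 arccos(1 − 2y/D) = 1.943 rad. Then A = (D²/8)(θ − sin θ) = 0.6978 m² and P = Dθ/2 = 2.282 m.
Hydraulic radius R = A/P = 0.6978/2.282 = 0.3057 m.
Manning's equation: Q = (1/n) A R^(2/3) S^(1/2) = (1/0.015) × 0.6978 × 0.3057^(2/3) × 0.00059^(1/2) = 0.513 m³/s.

Q = 0.513 m³/s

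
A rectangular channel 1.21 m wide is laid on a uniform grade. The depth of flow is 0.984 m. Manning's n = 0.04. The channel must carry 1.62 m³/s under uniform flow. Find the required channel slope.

Flow area A = b·y = 1.21 × 0.984 = 1.191 m². Wetted perimeter P = b + 2y = 1.21 + 2×0.984 = 3.178 m.
Hydraulic radius R = A/P = 1.191/3.178 = 0.3747 m.
From Manning's equation, S = [nQ / (1 A R^(2/3))]² = [0.04 × 1.62 / (1 × 1.191 × 0.3747^(2/3))]² = 0.011.

S = 0.011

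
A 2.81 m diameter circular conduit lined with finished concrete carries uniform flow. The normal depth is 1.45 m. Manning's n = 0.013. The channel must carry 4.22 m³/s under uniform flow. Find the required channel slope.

For a circular section of diameter D = 2.81 m at depth y = 1.45 m, the central angle is θ = 2 arccos(1 − 2y/D) = 3.206 rad. Then A = (D²/8)(θ − sin θ) = 3.227 m² and P = Dθ/2 = 4.504 m.
Hydraulic radius R = A/P = 3.227/4.504 = 0.7165 m.
From Manning's equation, S = [nQ / (1 A R^(2/3))]² = [0.013 × 4.22 / (1 × 3.227 × 0.7165^(2/3))]² = 0.000451.

S = 0.000451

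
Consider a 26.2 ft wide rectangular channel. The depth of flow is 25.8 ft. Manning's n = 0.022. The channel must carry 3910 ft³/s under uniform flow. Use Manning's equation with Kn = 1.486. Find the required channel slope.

Flow area A = b·y = 26.2 × 25.8 = 676 ft². Wetted perimeter P = b + 2y = 26.2 + 2×25.8 = 77.8 ft.
Hydraulic radius R = A/P = 676/77.8 = 8.688 ft.
From Manning's equation, S = [nQ / (1.486 A R^(2/3))]² = [0.022 × 3910 / (1.486 × 676 × 8.688^(2/3))]² = 0.000411.

S = 0.000411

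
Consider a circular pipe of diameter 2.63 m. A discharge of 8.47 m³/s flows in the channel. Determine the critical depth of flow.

y_c = 1.3 m

At critical depth, Q² T / (g A³) = 1, i.e. A³/T = Q²/g = 8.47²/9.81 = 7.313.
Try y = 1.53 m: A³/T = 13.59 — over.
Try y = 1.14 m: A³/T = 4.413 — short.
Try y = 1.3 m: A³/T = 7.293 — ≈ 7.313.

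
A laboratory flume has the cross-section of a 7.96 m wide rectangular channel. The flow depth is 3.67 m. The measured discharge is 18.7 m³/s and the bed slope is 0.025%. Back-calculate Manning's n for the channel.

Flow area A = b·y = 7.96 × 3.67 = 29.21 m². Wetted perimeter P = b + 2y = 7.96 + 2×3.67 = 15.3 m.
Hydraulic radius R = A/P = 29.21/15.3 = 1.909 m.
Rearranging Manning's equation: n = (1/Q) A R^(2/3) S^(1/2) = (1/18.7) × 29.21 × 1.909^(2/3) × √0.00025 = 0.038.

n = 0.038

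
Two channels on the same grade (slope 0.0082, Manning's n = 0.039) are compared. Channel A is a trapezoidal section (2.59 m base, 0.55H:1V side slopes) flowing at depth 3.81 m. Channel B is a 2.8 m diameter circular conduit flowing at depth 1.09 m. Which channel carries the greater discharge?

Channel A: With bottom width b = 2.59 m and side slope z = 0.55: A = (b + zy)y = (2.59 + 0.55×3.81)×3.81 = 17.85 m²; P = b + 2y√(1+z²) = 2.59 + 2×3.81×1.141 = 11.29 m. Hydraulic radius R = A/P = 17.85/11.29 = 1.582 m. Q_A = (1/0.039)·17.85·1.582^(2/3)·√0.0082 = 56.27 m³/s.
Channel B: For a circular section of diameter D = 2.8 m at depth y = 1.09 m, the central angle is θ = 2 arccos(1 − 2y/D) = 2.695 rad. Then A = (D²/8)(θ − sin θ) = 2.218 m² and P = Dθ/2 = 3.773 m. Hydraulic radius R = A/P = 2.218/3.773 = 0.5878 m. Q_B = (1/0.039)·2.218·0.5878^(2/3)·√0.0082 = 3.614 m³/s.
Q_A = 56.27 m³/s vs Q_B = 3.614 m³/s, so channel A carries more.

channel A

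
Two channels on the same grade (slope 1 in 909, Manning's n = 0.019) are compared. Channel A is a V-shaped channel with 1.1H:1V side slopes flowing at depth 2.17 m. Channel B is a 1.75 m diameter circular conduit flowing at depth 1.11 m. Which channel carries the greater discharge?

channel A

Channel A: For a triangular section with side slope z = 1.1: A = zy² = 1.1×2.17² = 5.18 m²; P = 2y√(1+z²) = 2×2.17×1.487 = 6.452 m. Hydraulic radius R = A/P = 5.18/6.452 = 0.8028 m. Q_A = (1/0.019)·5.18·0.8028^(2/3)·√0.0011 = 7.811 m³/s.
Channel B: For a circular section of diameter D = 1.75 m at depth y = 1.11 m, the central angle is θ = 2 arccos(1 − 2y/D) = 3.685 rad. Then A = (D²/8)(θ − sin θ) = 1.609 m² and P = Dθ/2 = 3.225 m. Hydraulic radius R = A/P = 1.609/3.225 = 0.4989 m. Q_B = (1/0.019)·1.609·0.4989^(2/3)·√0.0011 = 1.767 m³/s.
Q_A = 7.811 m³/s vs Q_B = 1.767 m³/s, so channel A carries more.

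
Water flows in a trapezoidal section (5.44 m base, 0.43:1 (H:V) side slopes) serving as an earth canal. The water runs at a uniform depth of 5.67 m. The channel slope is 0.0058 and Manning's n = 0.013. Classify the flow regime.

supercritical

With bottom width b = 5.44 m and side slope z = 0.43: A = (b + zy)y = (5.44 + 0.43×5.67)×5.67 = 44.67 m²; P = b + 2y√(1+z²) = 5.44 + 2×5.67×1.089 = 17.78 m.
Hydraulic radius R = A/P = 44.67/17.78 = 2.512 m.
V = (1/n) R^(2/3) √S = (1/0.013) × 2.512^(2/3) × √0.0058 = 10.82 m/s. Hydraulic depth D_h = A/T = 44.67/10.32 = 4.33 m.
Froude number Fr = V/√(g·D_h) = 10.82/√(9.81×4.33) = 1.66, which is greater than 1, so the flow is supercritical.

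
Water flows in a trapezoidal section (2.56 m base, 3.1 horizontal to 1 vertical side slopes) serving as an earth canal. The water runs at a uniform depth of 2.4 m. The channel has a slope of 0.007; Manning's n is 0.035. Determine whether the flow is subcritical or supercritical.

With bottom width b = 2.56 m and side slope z = 3.1: A = (b + zy)y = (2.56 + 3.1×2.4)×2.4 = 24 m²; P = b + 2y√(1+z²) = 2.56 + 2×2.4×3.257 = 18.2 m.
Hydraulic radius R = A/P = 24/18.2 = 1.319 m.
V = (1/n) R^(2/3) √S = (1/0.035) × 1.319^(2/3) × √0.007 = 2.875 m/s. Hydraulic depth D_h = A/T = 24/17.44 = 1.376 m.
Froude number Fr = V/√(g·D_h) = 2.875/√(9.81×1.376) = 0.783, which is less than 1, so the flow is subcritical.

subcritical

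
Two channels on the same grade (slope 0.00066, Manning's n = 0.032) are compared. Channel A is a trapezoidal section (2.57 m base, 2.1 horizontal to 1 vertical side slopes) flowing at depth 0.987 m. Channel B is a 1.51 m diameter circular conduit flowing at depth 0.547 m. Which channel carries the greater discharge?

Channel A: With bottom width b = 2.57 m and side slope z = 2.1: A = (b + zy)y = (2.57 + 2.1×0.987)×0.987 = 4.582 m²; P = b + 2y√(1+z²) = 2.57 + 2×0.987×2.326 = 7.161 m. Hydraulic radius R = A/P = 4.582/7.161 = 0.6399 m. Q_A = (1/0.032)·4.582·0.6399^(2/3)·√0.00066 = 2.732 m³/s.
Channel B: For a circular section of diameter D = 1.51 m at depth y = 0.547 m, the central angle is θ = 2 arccos(1 − 2y/D) = 2.583 rad. Then A = (D²/8)(θ − sin θ) = 0.5853 m² and P = Dθ/2 = 1.95 m. Hydraulic radius R = A/P = 0.5853/1.95 = 0.3001 m. Q_B = (1/0.032)·0.5853·0.3001^(2/3)·√0.00066 = 0.2106 m³/s.
Q_A = 2.732 m³/s vs Q_B = 0.2106 m³/s, so channel A carries more.

channel A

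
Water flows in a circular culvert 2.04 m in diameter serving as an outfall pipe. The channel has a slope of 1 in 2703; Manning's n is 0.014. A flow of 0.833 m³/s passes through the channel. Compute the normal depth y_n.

Manning's equation rearranged: A R^(2/3) = nQ / (1·√S) = 0.014 × 0.833 / (√0.00037) = 0.6063.
Try y = 0.873 m: A R^(2/3) = 0.7946 — too large.
Try y = 0.546 m: A R^(2/3) = 0.327 — too small.
Try y = 0.753 m: A R^(2/3) = 0.6061 — close enough.

y_n = 0.753 m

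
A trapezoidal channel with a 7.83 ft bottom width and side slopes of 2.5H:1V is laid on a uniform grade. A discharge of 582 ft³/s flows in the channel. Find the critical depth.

y_c = 3.79 ft

At critical depth, Q² T / (g A³) = 1, i.e. A³/T = Q²/g = 582²/32.2 = 10520.
Trying y = 4.49 ft: A³/T = 20680 — over.
Trying y = 2.74 ft: A³/T = 3023 — short.
Trying y = 3.79 ft: A³/T = 10530 — close enough.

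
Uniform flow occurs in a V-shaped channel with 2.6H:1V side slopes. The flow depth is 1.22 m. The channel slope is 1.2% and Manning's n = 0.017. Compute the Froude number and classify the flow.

supercritical

For a triangular section with side slope z = 2.6: A = zy² = 2.6×1.22² = 3.87 m²; P = 2y√(1+z²) = 2×1.22×2.786 = 6.797 m.
Hydraulic radius R = A/P = 3.87/6.797 = 0.5693 m.
V = (1/n) R^(2/3) √S = (1/0.017) × 0.5693^(2/3) × √0.012 = 4.426 m/s. Hydraulic depth D_h = A/T = 3.87/6.344 = 0.61 m.
Froude number Fr = V/√(g·D_h) = 4.426/√(9.81×0.61) = 1.81, which is greater than 1, so the flow is supercritical.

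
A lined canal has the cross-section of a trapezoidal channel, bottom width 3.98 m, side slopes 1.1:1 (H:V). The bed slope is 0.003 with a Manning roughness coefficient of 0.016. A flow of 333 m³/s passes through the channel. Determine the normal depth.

y_n = 5.25 m

Manning's equation rearranged: A R^(2/3) = nQ / (1·√S) = 0.016 × 333 / (√0.003) = 97.28.
Try y = 3.71 m: A R^(2/3) = 47.35 — low.
Try y = 6.26 m: A R^(2/3) = 141.8 — high.
Try y = 5.25 m: A R^(2/3) = 97.19 — matches.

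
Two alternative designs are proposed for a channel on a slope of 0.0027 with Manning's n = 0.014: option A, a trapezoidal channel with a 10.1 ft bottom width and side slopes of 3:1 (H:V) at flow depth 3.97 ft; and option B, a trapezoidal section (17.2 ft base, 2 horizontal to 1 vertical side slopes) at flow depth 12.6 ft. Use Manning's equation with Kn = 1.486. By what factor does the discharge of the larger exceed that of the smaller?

12.5

Channel A: With bottom width b = 10.1 ft and side slope z = 3: A = (b + zy)y = (10.1 + 3×3.97)×3.97 = 87.38 ft²; P = b + 2y√(1+z²) = 10.1 + 2×3.97×3.162 = 35.21 ft. Hydraulic radius R = A/P = 87.38/35.21 = 2.482 ft. Q_A = (1.486/0.014)·87.38·2.482^(2/3)·√0.0027 = 883.4 ft³/s.
Channel B: With bottom width b = 17.2 ft and side slope z = 2: A = (b + zy)y = (17.2 + 2×12.6)×12.6 = 534.2 ft²; P = b + 2y√(1+z²) = 17.2 + 2×12.6×2.236 = 73.55 ft. Hydraulic radius R = A/P = 534.2/73.55 = 7.264 ft. Q_B = (1.486/0.014)·534.2·7.264^(2/3)·√0.0027 = 11050 ft³/s.
The larger discharge is 11050 ft³/s and the smaller is 883.4 ft³/s; the ratio is 12.5.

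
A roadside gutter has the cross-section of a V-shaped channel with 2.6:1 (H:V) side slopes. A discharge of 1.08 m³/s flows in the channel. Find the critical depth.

At critical depth, Q² T / (g A³) = 1, i.e. A³/T = Q²/g = 1.08²/9.81 = 0.1189.
At y = 0.578 m: A³/T = 0.218 — high.
At y = 0.369 m: A³/T = 0.02312 — low.
At y = 0.512 m: A³/T = 0.1189 — ≈ 0.1189.

y_c = 0.512 m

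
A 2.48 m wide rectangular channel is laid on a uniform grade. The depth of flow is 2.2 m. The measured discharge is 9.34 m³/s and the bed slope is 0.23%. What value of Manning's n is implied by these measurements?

n = 0.024

Flow area A = b·y = 2.48 × 2.2 = 5.456 m². Wetted perimeter P = b + 2y = 2.48 + 2×2.2 = 6.88 m.
Hydraulic radius R = A/P = 5.456/6.88 = 0.793 m.
Rearranging Manning's equation: n = (1/Q) A R^(2/3) S^(1/2) = (1/9.34) × 5.456 × 0.793^(2/3) × √0.0023 = 0.024.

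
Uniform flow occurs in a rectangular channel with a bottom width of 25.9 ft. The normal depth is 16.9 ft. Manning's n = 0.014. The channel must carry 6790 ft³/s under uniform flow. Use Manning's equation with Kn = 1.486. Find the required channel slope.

S = 0.0015

Flow area A = b·y = 25.9 × 16.9 = 437.7 ft². Wetted perimeter P = b + 2y = 25.9 + 2×16.9 = 59.7 ft.
Hydraulic radius R = A/P = 437.7/59.7 = 7.332 ft.
From Manning's equation, S = [nQ / (1.486 A R^(2/3))]² = [0.014 × 6790 / (1.486 × 437.7 × 7.332^(2/3))]² = 0.0015.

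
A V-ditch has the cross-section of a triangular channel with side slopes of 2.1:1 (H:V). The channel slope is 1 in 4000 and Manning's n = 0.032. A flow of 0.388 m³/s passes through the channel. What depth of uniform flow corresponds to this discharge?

Manning's equation rearranged: A R^(2/3) = nQ / (1·√S) = 0.032 × 0.388 / (√0.00025) = 0.7853.
Trying y = 0.591 m: A R^(2/3) = 0.304 — low.
Trying y = 0.844 m: A R^(2/3) = 0.7862 — matches.

y_n = 0.844 m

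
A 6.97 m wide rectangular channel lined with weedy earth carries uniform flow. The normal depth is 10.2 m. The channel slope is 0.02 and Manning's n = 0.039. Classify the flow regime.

subcritical

Flow area A = b·y = 6.97 × 10.2 = 71.09 m². Wetted perimeter P = b + 2y = 6.97 + 2×10.2 = 27.37 m.
Hydraulic radius R = A/P = 71.09/27.37 = 2.598 m.
V = (1/n) R^(2/3) √S = (1/0.039) × 2.598^(2/3) × √0.02 = 6.852 m/s. Hydraulic depth D_h = A/T = 71.09/6.97 = 10.2 m.
Froude number Fr = V/√(g·D_h) = 6.852/√(9.81×10.2) = 0.685, which is less than 1, so the flow is subcritical.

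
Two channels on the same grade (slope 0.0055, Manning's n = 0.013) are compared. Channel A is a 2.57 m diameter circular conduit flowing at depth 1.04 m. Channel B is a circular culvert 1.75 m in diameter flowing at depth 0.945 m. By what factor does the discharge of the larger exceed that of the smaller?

Channel A: For a circular section of diameter D = 2.57 m at depth y = 1.04 m, the central angle is θ = 2 arccos(1 − 2y/D) = 2.758 rad. Then A = (D²/8)(θ − sin θ) = 1.968 m² and P = Dθ/2 = 3.544 m. Hydraulic radius R = A/P = 1.968/3.544 = 0.5553 m. Q_A = (1/0.013)·1.968·0.5553^(2/3)·√0.0055 = 7.585 m³/s.
Channel B: For a circular section of diameter D = 1.75 m at depth y = 0.945 m, the central angle is θ = 2 arccos(1 − 2y/D) = 3.302 rad. Then A = (D²/8)(θ − sin θ) = 1.325 m² and P = Dθ/2 = 2.889 m. Hydraulic radius R = A/P = 1.325/2.889 = 0.4586 m. Q_B = (1/0.013)·1.325·0.4586^(2/3)·√0.0055 = 4.495 m³/s.
The larger discharge is 7.585 m³/s and the smaller is 4.495 m³/s; the ratio is 1.69.

1.69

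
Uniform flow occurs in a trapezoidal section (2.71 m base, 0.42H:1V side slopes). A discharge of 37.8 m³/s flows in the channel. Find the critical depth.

y_c = 2.38 m

At critical depth, Q² T / (g A³) = 1, i.e. A³/T = Q²/g = 37.8²/9.81 = 145.7.
Trying y = 2.64 m: A³/T = 207.9 — too large.
Trying y = 2.1 m: A³/T = 95.93 — too small.
Trying y = 2.38 m: A³/T = 146.1 — matches.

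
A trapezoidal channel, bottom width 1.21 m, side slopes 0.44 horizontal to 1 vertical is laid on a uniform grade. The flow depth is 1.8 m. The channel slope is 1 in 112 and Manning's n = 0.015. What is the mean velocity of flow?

V = 4.97 m/s

With bottom width b = 1.21 m and side slope z = 0.44: A = (b + zy)y = (1.21 + 0.44×1.8)×1.8 = 3.604 m²; P = b + 2y√(1+z²) = 1.21 + 2×1.8×1.093 = 5.143 m.
Hydraulic radius R = A/P = 3.604/5.143 = 0.7007 m.
From Manning's equation, V = (1/n) R^(2/3) S^(1/2) = (1/0.015) × 0.7007^(2/3) × 0.008929^(1/2) = 4.97 m/s.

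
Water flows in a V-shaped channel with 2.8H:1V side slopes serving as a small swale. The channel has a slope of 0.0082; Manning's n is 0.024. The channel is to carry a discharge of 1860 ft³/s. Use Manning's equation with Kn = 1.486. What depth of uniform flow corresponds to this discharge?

Manning's equation rearranged: A R^(2/3) = nQ / (1.486·√S) = 0.024 × 1860 / (1.486 × √0.0082) = 331.7.
Trying y = 6.32 ft: A R^(2/3) = 231.4 — short.
Trying y = 7.23 ft: A R^(2/3) = 331.2 — close enough.

y_n = 7.23 ft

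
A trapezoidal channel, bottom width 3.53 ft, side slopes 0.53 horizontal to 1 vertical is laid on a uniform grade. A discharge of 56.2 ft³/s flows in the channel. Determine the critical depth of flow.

At critical depth, Q² T / (g A³) = 1, i.e. A³/T = Q²/g = 56.2²/32.2 = 98.09.
At y = 2.19 ft: A³/T = 185.3 — too large.
At y = 1.48 ft: A³/T = 51.06 — too small.
At y = 1.81 ft: A³/T = 98.47 — ≈ 98.09.

y_c = 1.81 ft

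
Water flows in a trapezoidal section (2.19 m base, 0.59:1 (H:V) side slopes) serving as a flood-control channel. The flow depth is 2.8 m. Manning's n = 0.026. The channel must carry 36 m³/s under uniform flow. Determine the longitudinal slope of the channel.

With bottom width b = 2.19 m and side slope z = 0.59: A = (b + zy)y = (2.19 + 0.59×2.8)×2.8 = 10.76 m²; P = b + 2y√(1+z²) = 2.19 + 2×2.8×1.161 = 8.692 m.
Hydraulic radius R = A/P = 10.76/8.692 = 1.238 m.
From Manning's equation, S = [nQ / (1 A R^(2/3))]² = [0.026 × 36 / (1 × 10.76 × 1.238^(2/3))]² = 0.0057.

S = 0.0057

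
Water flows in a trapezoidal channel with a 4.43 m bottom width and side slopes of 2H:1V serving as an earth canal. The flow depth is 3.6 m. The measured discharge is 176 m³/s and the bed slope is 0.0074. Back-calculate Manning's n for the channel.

n = 0.0329

With bottom width b = 4.43 m and side slope z = 2: A = (b + zy)y = (4.43 + 2×3.6)×3.6 = 41.87 m²; P = b + 2y√(1+z²) = 4.43 + 2×3.6×2.236 = 20.53 m.
Hydraulic radius R = A/P = 41.87/20.53 = 2.039 m.
Rearranging Manning's equation: n = (1/Q) A R^(2/3) S^(1/2) = (1/176) × 41.87 × 2.039^(2/3) × √0.0074 = 0.0329.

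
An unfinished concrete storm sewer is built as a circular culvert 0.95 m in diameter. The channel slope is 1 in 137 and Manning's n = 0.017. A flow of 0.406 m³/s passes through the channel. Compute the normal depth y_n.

Manning's equation rearranged: A R^(2/3) = nQ / (1·√S) = 0.017 × 0.406 / (√0.007299) = 0.08079.
Trying y = 0.416 m: A R^(2/3) = 0.1079 — high.
Trying y = 0.301 m: A R^(2/3) = 0.05915 — low.
Trying y = 0.355 m: A R^(2/3) = 0.0808 — close enough.

y_n = 0.355 m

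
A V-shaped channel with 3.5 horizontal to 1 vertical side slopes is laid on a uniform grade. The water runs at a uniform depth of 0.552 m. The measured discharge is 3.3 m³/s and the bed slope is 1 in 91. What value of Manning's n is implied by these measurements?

n = 0.014

For a triangular section with side slope z = 3.5: A = zy² = 3.5×0.552² = 1.066 m²; P = 2y√(1+z²) = 2×0.552×3.64 = 4.019 m.
Hydraulic radius R = A/P = 1.066/4.019 = 0.2654 m.
Rearranging Manning's equation: n = (1/Q) A R^(2/3) S^(1/2) = (1/3.3) × 1.066 × 0.2654^(2/3) × √0.01099 = 0.014.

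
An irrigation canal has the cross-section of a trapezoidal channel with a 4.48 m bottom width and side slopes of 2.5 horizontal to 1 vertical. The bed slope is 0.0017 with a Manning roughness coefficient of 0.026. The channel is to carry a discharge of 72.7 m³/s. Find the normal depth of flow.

y_n = 2.83 m

Manning's equation rearranged: A R^(2/3) = nQ / (1·√S) = 0.026 × 72.7 / (√0.0017) = 45.84.
Try y = 3.35 m: A R^(2/3) = 66.35 — high.
Try y = 2 m: A R^(2/3) = 21.92 — low.
Try y = 2.83 m: A R^(2/3) = 45.81 — close enough.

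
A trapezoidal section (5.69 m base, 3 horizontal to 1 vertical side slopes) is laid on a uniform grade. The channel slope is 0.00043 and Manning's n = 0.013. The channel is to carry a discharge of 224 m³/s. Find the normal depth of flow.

y_n = 4.25 m

Manning's equation rearranged: A R^(2/3) = nQ / (1·√S) = 0.013 × 224 / (√0.00043) = 140.4.
Trying y = 5.03 m: A R^(2/3) = 207 — over.
Trying y = 3.73 m: A R^(2/3) = 104.9 — short.
Trying y = 4.25 m: A R^(2/3) = 140.7 — ≈ 140.4.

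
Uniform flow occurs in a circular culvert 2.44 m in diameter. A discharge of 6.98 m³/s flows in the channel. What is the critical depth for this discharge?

At critical depth, Q² T / (g A³) = 1, i.e. A³/T = Q²/g = 6.98²/9.81 = 4.966.
Try y = 1.04 m: A³/T = 2.844 — low.
Try y = 1.31 m: A³/T = 6.873 — high.
Try y = 1.2 m: A³/T = 4.917 — matches.

y_c = 1.2 m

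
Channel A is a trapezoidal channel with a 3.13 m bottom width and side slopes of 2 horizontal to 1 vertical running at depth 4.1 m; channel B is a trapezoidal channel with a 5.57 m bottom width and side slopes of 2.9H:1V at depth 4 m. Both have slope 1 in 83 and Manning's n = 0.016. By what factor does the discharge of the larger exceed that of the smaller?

Channel A: With bottom width b = 3.13 m and side slope z = 2: A = (b + zy)y = (3.13 + 2×4.1)×4.1 = 46.45 m²; P = b + 2y√(1+z²) = 3.13 + 2×4.1×2.236 = 21.47 m. Hydraulic radius R = A/P = 46.45/21.47 = 2.164 m. Q_A = (1/0.016)·46.45·2.164^(2/3)·√0.01205 = 533.2 m³/s.
Channel B: With bottom width b = 5.57 m and side slope z = 2.9: A = (b + zy)y = (5.57 + 2.9×4)×4 = 68.68 m²; P = b + 2y√(1+z²) = 5.57 + 2×4×3.068 = 30.11 m. Hydraulic radius R = A/P = 68.68/30.11 = 2.281 m. Q_B = (1/0.016)·68.68·2.281^(2/3)·√0.01205 = 816.4 m³/s.
The larger discharge is 816.4 m³/s and the smaller is 533.2 m³/s; the ratio is 1.53.

1.53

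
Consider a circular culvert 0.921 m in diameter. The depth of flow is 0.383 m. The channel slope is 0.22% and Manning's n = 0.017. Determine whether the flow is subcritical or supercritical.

subcritical

For a circular section of diameter D = 0.921 m at depth y = 0.383 m, the central angle is θ = 2 arccos(1 − 2y/D) = 2.803 rad. Then A = (D²/8)(θ − sin θ) = 0.2621 m² and P = Dθ/2 = 1.291 m.
Hydraulic radius R = A/P = 0.2621/1.291 = 0.203 m.
V = (1/n) R^(2/3) √S = (1/0.017) × 0.203^(2/3) × √0.0022 = 0.953 m/s. Hydraulic depth D_h = A/T = 0.2621/0.9079 = 0.2887 m.
Froude number Fr = V/√(g·D_h) = 0.953/√(9.81×0.2887) = 0.566, which is less than 1, so the flow is subcritical.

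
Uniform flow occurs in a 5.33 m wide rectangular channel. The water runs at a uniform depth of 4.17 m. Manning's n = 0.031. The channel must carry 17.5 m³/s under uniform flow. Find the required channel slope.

S = 0.000312

Flow area A = b·y = 5.33 × 4.17 = 22.23 m². Wetted perimeter P = b + 2y = 5.33 + 2×4.17 = 13.67 m.
Hydraulic radius R = A/P = 22.23/13.67 = 1.626 m.
From Manning's equation, S = [nQ / (1 A R^(2/3))]² = [0.031 × 17.5 / (1 × 22.23 × 1.626^(2/3))]² = 0.000312.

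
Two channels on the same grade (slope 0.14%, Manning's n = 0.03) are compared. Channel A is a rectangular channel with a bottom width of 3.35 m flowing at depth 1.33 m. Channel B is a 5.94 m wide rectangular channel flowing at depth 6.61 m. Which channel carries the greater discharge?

Channel A: Flow area A = b·y = 3.35 × 1.33 = 4.456 m². Wetted perimeter P = b + 2y = 3.35 + 2×1.33 = 6.01 m. Hydraulic radius R = A/P = 4.456/6.01 = 0.7413 m. Q_A = (1/0.03)·4.456·0.7413^(2/3)·√0.0014 = 4.552 m³/s.
Channel B: Flow area A = b·y = 5.94 × 6.61 = 39.26 m². Wetted perimeter P = b + 2y = 5.94 + 2×6.61 = 19.16 m. Hydraulic radius R = A/P = 39.26/19.16 = 2.049 m. Q_B = (1/0.03)·39.26·2.049^(2/3)·√0.0014 = 79.01 m³/s.
Q_A = 4.552 m³/s vs Q_B = 79.01 m³/s, so channel B carries more.

channel B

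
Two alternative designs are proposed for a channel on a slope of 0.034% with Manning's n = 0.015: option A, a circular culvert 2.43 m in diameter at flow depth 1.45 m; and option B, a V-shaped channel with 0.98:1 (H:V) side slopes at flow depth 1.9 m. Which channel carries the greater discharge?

Channel A: For a circular section of diameter D = 2.43 m at depth y = 1.45 m, the central angle is θ = 2 arccos(1 − 2y/D) = 3.531 rad. Then A = (D²/8)(θ − sin θ) = 2.886 m² and P = Dθ/2 = 4.29 m. Hydraulic radius R = A/P = 2.886/4.29 = 0.6728 m. Q_A = (1/0.015)·2.886·0.6728^(2/3)·√0.00034 = 2.724 m³/s.
Channel B: For a triangular section with side slope z = 0.98: A = zy² = 0.98×1.9² = 3.538 m²; P = 2y√(1+z²) = 2×1.9×1.4 = 5.321 m. Hydraulic radius R = A/P = 3.538/5.321 = 0.6649 m. Q_B = (1/0.015)·3.538·0.6649^(2/3)·√0.00034 = 3.313 m³/s.
Q_A = 2.724 m³/s vs Q_B = 3.313 m³/s, so channel B carries more.

channel B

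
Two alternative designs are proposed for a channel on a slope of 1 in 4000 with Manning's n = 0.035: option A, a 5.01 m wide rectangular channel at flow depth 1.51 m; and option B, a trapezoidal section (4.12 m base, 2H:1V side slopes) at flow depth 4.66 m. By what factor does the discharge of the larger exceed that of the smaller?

15.9

Channel A: Flow area A = b·y = 5.01 × 1.51 = 7.565 m². Wetted perimeter P = b + 2y = 5.01 + 2×1.51 = 8.03 m. Hydraulic radius R = A/P = 7.565/8.03 = 0.9421 m. Q_A = (1/0.035)·7.565·0.9421^(2/3)·√0.00025 = 3.284 m³/s.
Channel B: With bottom width b = 4.12 m and side slope z = 2: A = (b + zy)y = (4.12 + 2×4.66)×4.66 = 62.63 m²; P = b + 2y√(1+z²) = 4.12 + 2×4.66×2.236 = 24.96 m. Hydraulic radius R = A/P = 62.63/24.96 = 2.509 m. Q_B = (1/0.035)·62.63·2.509^(2/3)·√0.00025 = 52.25 m³/s.
The larger discharge is 52.25 m³/s and the smaller is 3.284 m³/s; the ratio is 15.9.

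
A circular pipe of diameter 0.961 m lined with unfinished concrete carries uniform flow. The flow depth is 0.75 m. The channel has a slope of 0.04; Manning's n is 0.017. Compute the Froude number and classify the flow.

For a circular section of diameter D = 0.961 m at depth y = 0.75 m, the central angle is θ = 2 arccos(1 − 2y/D) = 4.332 rad. Then A = (D²/8)(θ − sin θ) = 0.6074 m² and P = Dθ/2 = 2.082 m.
Hydraulic radius R = A/P = 0.6074/2.082 = 0.2917 m.
V = (1/n) R^(2/3) √S = (1/0.017) × 0.2917^(2/3) × √0.04 = 5.175 m/s. Hydraulic depth D_h = A/T = 0.6074/0.7956 = 0.7634 m.
Froude number Fr = V/√(g·D_h) = 5.175/√(9.81×0.7634) = 1.89, which is greater than 1, so the flow is supercritical.

supercritical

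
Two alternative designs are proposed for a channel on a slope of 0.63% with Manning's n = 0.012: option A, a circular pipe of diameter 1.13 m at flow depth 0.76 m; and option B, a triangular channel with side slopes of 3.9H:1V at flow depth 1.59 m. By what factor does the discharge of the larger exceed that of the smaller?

24.2

Channel A: For a circular section of diameter D = 1.13 m at depth y = 0.76 m, the central angle is θ = 2 arccos(1 − 2y/D) = 3.846 rad. Then A = (D²/8)(θ − sin θ) = 0.7173 m² and P = Dθ/2 = 2.173 m. Hydraulic radius R = A/P = 0.7173/2.173 = 0.3301 m. Q_A = (1/0.012)·0.7173·0.3301^(2/3)·√0.0063 = 2.266 m³/s.
Channel B: For a triangular section with side slope z = 3.9: A = zy² = 3.9×1.59² = 9.86 m²; P = 2y√(1+z²) = 2×1.59×4.026 = 12.8 m. Hydraulic radius R = A/P = 9.86/12.8 = 0.7701 m. Q_B = (1/0.012)·9.86·0.7701^(2/3)·√0.0063 = 54.79 m³/s.
The larger discharge is 54.79 m³/s and the smaller is 2.266 m³/s; the ratio is 24.2.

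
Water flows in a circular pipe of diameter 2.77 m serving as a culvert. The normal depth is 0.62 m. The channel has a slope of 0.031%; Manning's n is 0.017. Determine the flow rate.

Q = 0.537 m³/s

For a circular section of diameter D = 2.77 m at depth y = 0.62 m, the central angle is θ = 2 arccos(1 − 2y/D) = 1.971 rad. Then A = (D²/8)(θ − sin θ) = 1.007 m² and P = Dθ/2 = 2.73 m.
Hydraulic radius R = A/P = 1.007/2.73 = 0.369 m.
Manning's equation: Q = (1/n) A R^(2/3) S^(1/2) = (1/0.017) × 1.007 × 0.369^(2/3) × 0.00031^(1/2) = 0.537 m³/s.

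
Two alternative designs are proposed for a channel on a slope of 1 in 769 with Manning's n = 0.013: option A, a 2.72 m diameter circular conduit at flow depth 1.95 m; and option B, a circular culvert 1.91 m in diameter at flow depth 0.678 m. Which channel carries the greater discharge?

channel A

Channel A: For a circular section of diameter D = 2.72 m at depth y = 1.95 m, the central angle is θ = 2 arccos(1 − 2y/D) = 4.039 rad. Then A = (D²/8)(θ − sin θ) = 4.458 m² and P = Dθ/2 = 5.493 m. Hydraulic radius R = A/P = 4.458/5.493 = 0.8116 m. Q_A = (1/0.013)·4.458·0.8116^(2/3)·√0.0013 = 10.76 m³/s.
Channel B: For a circular section of diameter D = 1.91 m at depth y = 0.678 m, the central angle is θ = 2 arccos(1 − 2y/D) = 2.553 rad. Then A = (D²/8)(θ − sin θ) = 0.9111 m² and P = Dθ/2 = 2.438 m. Hydraulic radius R = A/P = 0.9111/2.438 = 0.3737 m. Q_B = (1/0.013)·0.9111·0.3737^(2/3)·√0.0013 = 1.311 m³/s.
Q_A = 10.76 m³/s vs Q_B = 1.311 m³/s, so channel A carries more.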